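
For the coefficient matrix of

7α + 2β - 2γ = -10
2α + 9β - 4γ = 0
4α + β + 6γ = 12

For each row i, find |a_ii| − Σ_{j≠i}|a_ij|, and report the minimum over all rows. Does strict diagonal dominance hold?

1

row 1: |7| − (2+2) = 3
row 2: |9| − (2+4) = 3
row 3: |6| − (4+1) = 1
minimum over rows = 1 → strictly diagonally dominant (convergence guaranteed)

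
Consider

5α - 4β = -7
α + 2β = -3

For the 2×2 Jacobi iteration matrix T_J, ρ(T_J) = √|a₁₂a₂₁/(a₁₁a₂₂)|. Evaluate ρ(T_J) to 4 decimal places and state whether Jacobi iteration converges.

a₁₂a₂₁/(a₁₁a₂₂) = (-4)·(1) / ((5)·(2)) = -0.400000
ρ = √|-0.400000| = √0.400000 = 0.6325
ρ < 1, so Jacobi converges

0.6325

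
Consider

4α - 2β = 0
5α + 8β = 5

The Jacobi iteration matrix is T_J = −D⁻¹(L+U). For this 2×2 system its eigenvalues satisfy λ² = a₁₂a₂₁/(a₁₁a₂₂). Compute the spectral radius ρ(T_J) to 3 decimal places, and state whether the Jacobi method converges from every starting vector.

0.559

a₁₂a₂₁/(a₁₁a₂₂) = (-2)·(5) / ((4)·(8)) = -0.312500
ρ = √|-0.312500| = √0.312500 = 0.559
ρ < 1, so Jacobi converges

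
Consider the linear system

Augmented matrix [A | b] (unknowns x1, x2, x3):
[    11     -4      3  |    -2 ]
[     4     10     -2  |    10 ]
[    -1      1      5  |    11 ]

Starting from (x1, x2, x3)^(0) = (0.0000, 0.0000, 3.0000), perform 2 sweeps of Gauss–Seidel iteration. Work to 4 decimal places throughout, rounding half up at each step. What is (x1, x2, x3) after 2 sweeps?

(0.1091, 1.2764, 1.9665)

Iteration 1:
  x1 = (-2 - (-4)·0.0000 - (3)·3.0000) / (11) = -1.0000
  x2 = (10 - (4)·-1.0000 - (-2)·3.0000) / (10) = 2.0000
  x3 = (11 - (-1)·-1.0000 - (1)·2.0000) / (5) = 1.6000
Iteration 2:
  x1 = (-2 - (-4)·2.0000 - (3)·1.6000) / (11) = 0.1091
  x2 = (10 - (4)·0.1091 - (-2)·1.6000) / (10) = 1.2764
  x3 = (11 - (-1)·0.1091 - (1)·1.2764) / (5) = 1.9665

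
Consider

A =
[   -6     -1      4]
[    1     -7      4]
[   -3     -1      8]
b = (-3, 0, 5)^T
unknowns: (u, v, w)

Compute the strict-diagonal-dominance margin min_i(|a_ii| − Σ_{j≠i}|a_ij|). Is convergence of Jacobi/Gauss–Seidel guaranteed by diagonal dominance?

1

row 1: |-6| − (1+4) = 1
row 2: |-7| − (1+4) = 2
row 3: |8| − (3+1) = 4
minimum over rows = 1 → strictly diagonally dominant (convergence guaranteed)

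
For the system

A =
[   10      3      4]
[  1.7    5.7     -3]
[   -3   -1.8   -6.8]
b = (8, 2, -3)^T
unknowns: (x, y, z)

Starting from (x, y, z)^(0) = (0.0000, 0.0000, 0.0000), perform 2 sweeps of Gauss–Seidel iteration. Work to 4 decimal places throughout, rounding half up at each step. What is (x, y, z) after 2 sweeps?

Iteration 1:
  x = (8 - (3)·0.0000 - (4)·0.0000) / (10) = 0.8000
  y = (2 - (1.7)·0.8000 - (-3)·0.0000) / (5.7) = 0.1123
  z = (-3 - (-3)·0.8000 - (-1.8)·0.1123) / (-6.8) = 0.0585
Iteration 2:
  x = (8 - (3)·0.1123 - (4)·0.0585) / (10) = 0.7429
  y = (2 - (1.7)·0.7429 - (-3)·0.0585) / (5.7) = 0.1601
  z = (-3 - (-3)·0.7429 - (-1.8)·0.1601) / (-6.8) = 0.0710

(0.7429, 0.1601, 0.0710)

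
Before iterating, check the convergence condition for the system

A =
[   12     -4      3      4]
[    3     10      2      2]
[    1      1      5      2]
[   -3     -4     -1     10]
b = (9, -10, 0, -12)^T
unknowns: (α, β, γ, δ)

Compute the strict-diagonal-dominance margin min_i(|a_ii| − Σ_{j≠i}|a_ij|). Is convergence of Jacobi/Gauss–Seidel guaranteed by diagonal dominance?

1

row 1: |12| − (4+3+4) = 1
row 2: |10| − (3+2+2) = 3
row 3: |5| − (1+1+2) = 1
row 4: |10| − (3+4+1) = 2
minimum over rows = 1 → strictly diagonally dominant (convergence guaranteed)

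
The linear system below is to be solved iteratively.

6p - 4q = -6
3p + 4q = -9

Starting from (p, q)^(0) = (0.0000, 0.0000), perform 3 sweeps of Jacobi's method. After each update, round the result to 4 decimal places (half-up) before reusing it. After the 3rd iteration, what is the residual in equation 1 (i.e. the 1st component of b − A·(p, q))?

4.5000

Iteration 1:
  p = (-6 - (-4)·0.0000) / (6) = -1.0000
  q = (-9 - (3)·0.0000) / (4) = -2.2500
Iteration 2:
  p = (-6 - (-4)·-2.2500) / (6) = -2.5000
  q = (-9 - (3)·-1.0000) / (4) = -1.5000
Iteration 3:
  p = (-6 - (-4)·-1.5000) / (6) = -2.0000
  q = (-9 - (3)·-2.5000) / (4) = -0.3750
Residual b − A·x = (4.5000, -1.5000)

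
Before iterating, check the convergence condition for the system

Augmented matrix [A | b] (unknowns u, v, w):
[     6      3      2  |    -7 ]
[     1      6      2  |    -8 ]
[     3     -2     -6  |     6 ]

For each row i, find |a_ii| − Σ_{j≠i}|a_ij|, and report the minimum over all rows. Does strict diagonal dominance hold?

row 1: |6| − (3+2) = 1
row 2: |6| − (1+2) = 3
row 3: |-6| − (3+2) = 1
minimum over rows = 1 → strictly diagonally dominant (convergence guaranteed)

1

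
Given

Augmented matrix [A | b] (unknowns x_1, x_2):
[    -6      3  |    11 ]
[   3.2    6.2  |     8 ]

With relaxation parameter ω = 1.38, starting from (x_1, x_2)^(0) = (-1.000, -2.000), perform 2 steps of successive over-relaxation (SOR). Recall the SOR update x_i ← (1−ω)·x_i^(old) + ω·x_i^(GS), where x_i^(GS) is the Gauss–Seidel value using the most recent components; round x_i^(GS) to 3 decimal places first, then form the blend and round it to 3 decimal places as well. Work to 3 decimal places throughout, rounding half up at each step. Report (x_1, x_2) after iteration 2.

Iteration 1:
  x_1: GS value = (11 - (3)·-2.000) / (-6) = -2.833;  x_1 ← (1−ω)·-1.000 + ω·-2.833 = -3.530
  x_2: GS value = (8 - (3.2)·-3.530) / (6.2) = 3.112;  x_2 ← (1−ω)·-2.000 + ω·3.112 = 5.055
Iteration 2:
  x_1: GS value = (11 - (3)·5.055) / (-6) = 0.694;  x_1 ← (1−ω)·-3.530 + ω·0.694 = 2.299
  x_2: GS value = (8 - (3.2)·2.299) / (6.2) = 0.104;  x_2 ← (1−ω)·5.055 + ω·0.104 = -1.777

(2.299, -1.777)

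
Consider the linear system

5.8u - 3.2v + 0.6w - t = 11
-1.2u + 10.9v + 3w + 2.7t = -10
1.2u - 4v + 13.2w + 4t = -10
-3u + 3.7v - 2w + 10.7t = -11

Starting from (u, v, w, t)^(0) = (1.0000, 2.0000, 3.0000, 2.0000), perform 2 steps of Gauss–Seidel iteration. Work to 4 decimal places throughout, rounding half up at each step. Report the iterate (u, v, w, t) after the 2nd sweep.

Iteration 1:
  u = (11 - (-3.2)·2.0000 - (0.6)·3.0000 - (-1)·2.0000) / (5.8) = 3.0345
  v = (-10 - (-1.2)·3.0345 - (3)·3.0000 - (2.7)·2.0000) / (10.9) = -1.9045
  w = (-10 - (1.2)·3.0345 - (-4)·-1.9045 - (4)·2.0000) / (13.2) = -2.2166
  t = (-11 - (-3)·3.0345 - (3.7)·-1.9045 - (-2)·-2.2166) / (10.7) = 0.0670
Iteration 2:
  u = (11 - (-3.2)·-1.9045 - (0.6)·-2.2166 - (-1)·0.0670) / (5.8) = 1.0866
  v = (-10 - (-1.2)·1.0866 - (3)·-2.2166 - (2.7)·0.0670) / (10.9) = -0.2043
  w = (-10 - (1.2)·1.0866 - (-4)·-0.2043 - (4)·0.0670) / (13.2) = -0.9386
  t = (-11 - (-3)·1.0866 - (3.7)·-0.2043 - (-2)·-0.9386) / (10.7) = -0.8282

(1.0866, -0.2043, -0.9386, -0.8282)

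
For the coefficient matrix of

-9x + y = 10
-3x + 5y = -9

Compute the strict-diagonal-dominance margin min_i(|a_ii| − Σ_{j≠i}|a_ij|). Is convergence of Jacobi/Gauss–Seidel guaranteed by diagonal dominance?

2

row 1: |-9| − (1) = 8
row 2: |5| − (3) = 2
minimum over rows = 2 → strictly diagonally dominant (convergence guaranteed)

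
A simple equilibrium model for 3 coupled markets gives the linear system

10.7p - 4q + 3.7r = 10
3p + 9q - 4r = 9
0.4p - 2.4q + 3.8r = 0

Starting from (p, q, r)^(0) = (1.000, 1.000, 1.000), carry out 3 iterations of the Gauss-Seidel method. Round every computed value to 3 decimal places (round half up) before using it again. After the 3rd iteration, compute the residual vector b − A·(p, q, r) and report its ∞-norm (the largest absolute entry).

0.151

Iteration 1:
  p = (10 - (-4)·1.000 - (3.7)·1.000) / (10.7) = 0.963
  q = (9 - (3)·0.963 - (-4)·1.000) / (9) = 1.123
  r = (0 - (0.4)·0.963 - (-2.4)·1.123) / (3.8) = 0.608
Iteration 2:
  p = (10 - (-4)·1.123 - (3.7)·0.608) / (10.7) = 1.144
  q = (9 - (3)·1.144 - (-4)·0.608) / (9) = 0.889
  r = (0 - (0.4)·1.144 - (-2.4)·0.889) / (3.8) = 0.441
Iteration 3:
  p = (10 - (-4)·0.889 - (3.7)·0.441) / (10.7) = 1.114
  q = (9 - (3)·1.114 - (-4)·0.441) / (9) = 0.825
  r = (0 - (0.4)·1.114 - (-2.4)·0.825) / (3.8) = 0.404
Residual b − A·x = (-0.115, -0.151, -0.001); ∞-norm = 0.151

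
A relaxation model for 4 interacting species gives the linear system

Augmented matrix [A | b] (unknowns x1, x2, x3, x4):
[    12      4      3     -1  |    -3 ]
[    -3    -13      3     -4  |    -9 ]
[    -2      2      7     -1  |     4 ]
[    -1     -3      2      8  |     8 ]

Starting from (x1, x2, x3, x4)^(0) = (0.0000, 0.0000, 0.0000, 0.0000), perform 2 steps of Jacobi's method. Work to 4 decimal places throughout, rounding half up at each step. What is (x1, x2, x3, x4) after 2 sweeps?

Iteration 1:
  x1 = (-3 - (4)·0.0000 - (3)·0.0000 - (-1)·0.0000) / (12) = -0.2500
  x2 = (-9 - (-3)·0.0000 - (3)·0.0000 - (-4)·0.0000) / (-13) = 0.6923
  x3 = (4 - (-2)·0.0000 - (2)·0.0000 - (-1)·0.0000) / (7) = 0.5714
  x4 = (8 - (-1)·0.0000 - (-3)·0.0000 - (2)·0.0000) / (8) = 1.0000
Iteration 2:
  x1 = (-3 - (4)·0.6923 - (3)·0.5714 - (-1)·1.0000) / (12) = -0.5403
  x2 = (-9 - (-3)·-0.2500 - (3)·0.5714 - (-4)·1.0000) / (-13) = 0.5742
  x3 = (4 - (-2)·-0.2500 - (2)·0.6923 - (-1)·1.0000) / (7) = 0.4451
  x4 = (8 - (-1)·-0.2500 - (-3)·0.6923 - (2)·0.5714) / (8) = 1.0855

(-0.5403, 0.5742, 0.4451, 1.0855)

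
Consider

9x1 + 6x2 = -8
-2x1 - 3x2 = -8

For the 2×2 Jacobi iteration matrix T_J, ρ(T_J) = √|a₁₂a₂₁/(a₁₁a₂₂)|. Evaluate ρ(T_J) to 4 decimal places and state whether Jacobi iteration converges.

0.6667

a₁₂a₂₁/(a₁₁a₂₂) = (6)·(-2) / ((9)·(-3)) = 0.444444
ρ = √|0.444444| = √0.444444 = 0.6667
ρ < 1, so Jacobi converges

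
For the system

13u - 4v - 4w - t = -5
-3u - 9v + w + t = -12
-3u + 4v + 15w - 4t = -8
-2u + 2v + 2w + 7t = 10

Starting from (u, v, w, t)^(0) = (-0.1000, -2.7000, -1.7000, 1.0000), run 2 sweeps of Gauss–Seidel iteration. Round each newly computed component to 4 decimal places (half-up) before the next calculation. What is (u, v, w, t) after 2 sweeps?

(-0.1033, 1.3305, -0.7099, 1.2217)

Iteration 1:
  u = (-5 - (-4)·-2.7000 - (-4)·-1.7000 - (-1)·1.0000) / (13) = -1.6615
  v = (-12 - (-3)·-1.6615 - (1)·-1.7000 - (1)·1.0000) / (-9) = 1.8094
  w = (-8 - (-3)·-1.6615 - (4)·1.8094 - (-4)·1.0000) / (15) = -1.0815
  t = (10 - (-2)·-1.6615 - (2)·1.8094 - (2)·-1.0815) / (7) = 0.7459
Iteration 2:
  u = (-5 - (-4)·1.8094 - (-4)·-1.0815 - (-1)·0.7459) / (13) = -0.1033
  v = (-12 - (-3)·-0.1033 - (1)·-1.0815 - (1)·0.7459) / (-9) = 1.3305
  w = (-8 - (-3)·-0.1033 - (4)·1.3305 - (-4)·0.7459) / (15) = -0.7099
  t = (10 - (-2)·-0.1033 - (2)·1.3305 - (2)·-0.7099) / (7) = 1.2217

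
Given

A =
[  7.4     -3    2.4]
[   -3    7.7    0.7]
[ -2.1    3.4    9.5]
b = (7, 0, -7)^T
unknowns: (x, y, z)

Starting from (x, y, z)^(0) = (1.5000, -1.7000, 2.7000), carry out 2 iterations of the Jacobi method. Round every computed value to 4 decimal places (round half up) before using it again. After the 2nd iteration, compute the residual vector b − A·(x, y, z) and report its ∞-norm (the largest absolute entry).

Iteration 1:
  x = (7 - (-3)·-1.7000 - (2.4)·2.7000) / (7.4) = -0.6189
  y = (0 - (-3)·1.5000 - (0.7)·2.7000) / (7.7) = 0.3390
  z = (-7 - (-2.1)·1.5000 - (3.4)·-1.7000) / (9.5) = 0.2032
Iteration 2:
  x = (7 - (-3)·0.3390 - (2.4)·0.2032) / (7.4) = 1.0175
  y = (0 - (-3)·-0.6189 - (0.7)·0.2032) / (7.7) = -0.2596
  z = (-7 - (-2.1)·-0.6189 - (3.4)·0.3390) / (9.5) = -0.9950
Residual b − A·x = (1.0797, 5.7479, 5.4719); ∞-norm = 5.7479

5.7479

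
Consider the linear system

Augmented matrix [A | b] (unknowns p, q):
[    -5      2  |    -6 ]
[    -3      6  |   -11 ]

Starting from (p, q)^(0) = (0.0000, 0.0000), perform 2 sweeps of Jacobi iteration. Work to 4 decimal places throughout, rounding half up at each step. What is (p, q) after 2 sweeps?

Iteration 1:
  p = (-6 - (2)·0.0000) / (-5) = 1.2000
  q = (-11 - (-3)·0.0000) / (6) = -1.8333
Iteration 2:
  p = (-6 - (2)·-1.8333) / (-5) = 0.4667
  q = (-11 - (-3)·1.2000) / (6) = -1.2333

(0.4667, -1.2333)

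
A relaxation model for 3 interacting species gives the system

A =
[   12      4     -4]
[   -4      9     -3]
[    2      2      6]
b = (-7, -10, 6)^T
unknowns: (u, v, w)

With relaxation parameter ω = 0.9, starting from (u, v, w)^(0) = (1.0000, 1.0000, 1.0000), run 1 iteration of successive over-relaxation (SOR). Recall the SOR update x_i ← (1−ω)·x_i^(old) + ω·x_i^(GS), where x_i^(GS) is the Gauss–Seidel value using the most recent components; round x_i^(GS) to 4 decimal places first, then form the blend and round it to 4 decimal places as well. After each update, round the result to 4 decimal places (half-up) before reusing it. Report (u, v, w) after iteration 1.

Iteration 1:
  u: GS value = (-7 - (4)·1.0000 - (-4)·1.0000) / (12) = -0.5833;  u ← (1−ω)·1.0000 + ω·-0.5833 = -0.4250
  v: GS value = (-10 - (-4)·-0.4250 - (-3)·1.0000) / (9) = -0.9667;  v ← (1−ω)·1.0000 + ω·-0.9667 = -0.7700
  w: GS value = (6 - (2)·-0.4250 - (2)·-0.7700) / (6) = 1.3983;  w ← (1−ω)·1.0000 + ω·1.3983 = 1.3585

(-0.4250, -0.7700, 1.3585)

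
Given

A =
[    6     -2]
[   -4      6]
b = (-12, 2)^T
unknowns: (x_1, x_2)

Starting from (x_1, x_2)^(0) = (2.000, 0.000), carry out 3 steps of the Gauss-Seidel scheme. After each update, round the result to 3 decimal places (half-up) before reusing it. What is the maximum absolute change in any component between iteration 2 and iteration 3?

Iteration 1:
  x_1 = (-12 - (-2)·0.000) / (6) = -2.000
  x_2 = (2 - (-4)·-2.000) / (6) = -1.000
Iteration 2:
  x_1 = (-12 - (-2)·-1.000) / (6) = -2.333
  x_2 = (2 - (-4)·-2.333) / (6) = -1.222
Iteration 3:
  x_1 = (-12 - (-2)·-1.222) / (6) = -2.407
  x_2 = (2 - (-4)·-2.407) / (6) = -1.271
Change: (-0.074, -0.049) → max |·| = 0.074

0.074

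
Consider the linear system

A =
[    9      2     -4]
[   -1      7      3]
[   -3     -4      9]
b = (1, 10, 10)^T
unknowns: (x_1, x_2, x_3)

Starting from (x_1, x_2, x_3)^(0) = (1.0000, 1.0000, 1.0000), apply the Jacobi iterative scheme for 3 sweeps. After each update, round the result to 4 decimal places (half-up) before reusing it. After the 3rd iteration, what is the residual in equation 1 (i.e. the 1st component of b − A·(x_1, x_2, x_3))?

-0.6019

Iteration 1:
  x_1 = (1 - (2)·1.0000 - (-4)·1.0000) / (9) = 0.3333
  x_2 = (10 - (-1)·1.0000 - (3)·1.0000) / (7) = 1.1429
  x_3 = (10 - (-3)·1.0000 - (-4)·1.0000) / (9) = 1.8889
Iteration 2:
  x_1 = (1 - (2)·1.1429 - (-4)·1.8889) / (9) = 0.6966
  x_2 = (10 - (-1)·0.3333 - (3)·1.8889) / (7) = 0.6667
  x_3 = (10 - (-3)·0.3333 - (-4)·1.1429) / (9) = 1.7302
Iteration 3:
  x_1 = (1 - (2)·0.6667 - (-4)·1.7302) / (9) = 0.7319
  x_2 = (10 - (-1)·0.6966 - (3)·1.7302) / (7) = 0.7866
  x_3 = (10 - (-3)·0.6966 - (-4)·0.6667) / (9) = 1.6396
Residual b − A·x = (-0.6019, 0.3069, 0.5857)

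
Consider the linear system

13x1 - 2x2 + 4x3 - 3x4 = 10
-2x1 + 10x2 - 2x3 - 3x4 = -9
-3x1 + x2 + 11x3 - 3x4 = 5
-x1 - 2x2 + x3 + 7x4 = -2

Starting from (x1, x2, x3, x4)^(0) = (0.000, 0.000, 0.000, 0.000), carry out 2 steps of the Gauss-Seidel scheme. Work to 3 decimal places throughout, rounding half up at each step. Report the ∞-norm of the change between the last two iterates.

Iteration 1:
  x1 = (10 - (-2)·0.000 - (4)·0.000 - (-3)·0.000) / (13) = 0.769
  x2 = (-9 - (-2)·0.769 - (-2)·0.000 - (-3)·0.000) / (10) = -0.746
  x3 = (5 - (-3)·0.769 - (1)·-0.746 - (-3)·0.000) / (11) = 0.732
  x4 = (-2 - (-1)·0.769 - (-2)·-0.746 - (1)·0.732) / (7) = -0.494
Iteration 2:
  x1 = (10 - (-2)·-0.746 - (4)·0.732 - (-3)·-0.494) / (13) = 0.315
  x2 = (-9 - (-2)·0.315 - (-2)·0.732 - (-3)·-0.494) / (10) = -0.839
  x3 = (5 - (-3)·0.315 - (1)·-0.839 - (-3)·-0.494) / (11) = 0.482
  x4 = (-2 - (-1)·0.315 - (-2)·-0.839 - (1)·0.482) / (7) = -0.549
Change: (-0.454, -0.093, -0.250, -0.055) → max |·| = 0.454

0.454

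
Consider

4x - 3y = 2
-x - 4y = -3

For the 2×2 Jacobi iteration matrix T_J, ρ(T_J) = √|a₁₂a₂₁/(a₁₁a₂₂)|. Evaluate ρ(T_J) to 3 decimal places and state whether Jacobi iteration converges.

a₁₂a₂₁/(a₁₁a₂₂) = (-3)·(-1) / ((4)·(-4)) = -0.187500
ρ = √|-0.187500| = √0.187500 = 0.433
ρ < 1, so Jacobi converges

0.433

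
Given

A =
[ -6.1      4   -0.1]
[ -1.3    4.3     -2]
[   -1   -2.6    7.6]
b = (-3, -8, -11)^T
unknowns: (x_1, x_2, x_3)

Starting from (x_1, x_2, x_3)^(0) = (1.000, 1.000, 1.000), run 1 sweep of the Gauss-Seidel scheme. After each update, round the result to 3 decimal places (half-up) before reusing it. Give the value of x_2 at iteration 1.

-1.053

Iteration 1:
  x_1 = (-3 - (4)·1.000 - (-0.1)·1.000) / (-6.1) = 1.131
  x_2 = (-8 - (-1.3)·1.131 - (-2)·1.000) / (4.3) = -1.053
  x_3 = (-11 - (-1)·1.131 - (-2.6)·-1.053) / (7.6) = -1.659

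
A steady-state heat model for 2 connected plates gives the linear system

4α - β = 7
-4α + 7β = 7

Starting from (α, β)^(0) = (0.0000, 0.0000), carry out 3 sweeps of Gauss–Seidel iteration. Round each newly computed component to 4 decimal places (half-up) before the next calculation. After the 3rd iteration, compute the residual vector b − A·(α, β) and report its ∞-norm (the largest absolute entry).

Iteration 1:
  α = (7 - (-1)·0.0000) / (4) = 1.7500
  β = (7 - (-4)·1.7500) / (7) = 2.0000
Iteration 2:
  α = (7 - (-1)·2.0000) / (4) = 2.2500
  β = (7 - (-4)·2.2500) / (7) = 2.2857
Iteration 3:
  α = (7 - (-1)·2.2857) / (4) = 2.3214
  β = (7 - (-4)·2.3214) / (7) = 2.3265
Residual b − A·x = (0.0409, 0.0001); ∞-norm = 0.0409

0.0409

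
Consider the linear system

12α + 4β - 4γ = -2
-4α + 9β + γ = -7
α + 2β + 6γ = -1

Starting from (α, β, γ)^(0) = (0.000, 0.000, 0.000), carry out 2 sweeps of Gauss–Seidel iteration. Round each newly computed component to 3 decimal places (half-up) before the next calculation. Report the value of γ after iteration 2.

0.046

Iteration 1:
  α = (-2 - (4)·0.000 - (-4)·0.000) / (12) = -0.167
  β = (-7 - (-4)·-0.167 - (1)·0.000) / (9) = -0.852
  γ = (-1 - (1)·-0.167 - (2)·-0.852) / (6) = 0.145
Iteration 2:
  α = (-2 - (4)·-0.852 - (-4)·0.145) / (12) = 0.166
  β = (-7 - (-4)·0.166 - (1)·0.145) / (9) = -0.720
  γ = (-1 - (1)·0.166 - (2)·-0.720) / (6) = 0.046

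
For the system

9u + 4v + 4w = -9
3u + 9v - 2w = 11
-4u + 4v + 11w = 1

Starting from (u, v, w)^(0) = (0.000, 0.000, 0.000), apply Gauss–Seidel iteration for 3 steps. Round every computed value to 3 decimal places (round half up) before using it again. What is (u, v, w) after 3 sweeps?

(-1.244, 1.431, -0.882)

Iteration 1:
  u = (-9 - (4)·0.000 - (4)·0.000) / (9) = -1.000
  v = (11 - (3)·-1.000 - (-2)·0.000) / (9) = 1.556
  w = (1 - (-4)·-1.000 - (4)·1.556) / (11) = -0.839
Iteration 2:
  u = (-9 - (4)·1.556 - (4)·-0.839) / (9) = -1.319
  v = (11 - (3)·-1.319 - (-2)·-0.839) / (9) = 1.475
  w = (1 - (-4)·-1.319 - (4)·1.475) / (11) = -0.925
Iteration 3:
  u = (-9 - (4)·1.475 - (4)·-0.925) / (9) = -1.244
  v = (11 - (3)·-1.244 - (-2)·-0.925) / (9) = 1.431
  w = (1 - (-4)·-1.244 - (4)·1.431) / (11) = -0.882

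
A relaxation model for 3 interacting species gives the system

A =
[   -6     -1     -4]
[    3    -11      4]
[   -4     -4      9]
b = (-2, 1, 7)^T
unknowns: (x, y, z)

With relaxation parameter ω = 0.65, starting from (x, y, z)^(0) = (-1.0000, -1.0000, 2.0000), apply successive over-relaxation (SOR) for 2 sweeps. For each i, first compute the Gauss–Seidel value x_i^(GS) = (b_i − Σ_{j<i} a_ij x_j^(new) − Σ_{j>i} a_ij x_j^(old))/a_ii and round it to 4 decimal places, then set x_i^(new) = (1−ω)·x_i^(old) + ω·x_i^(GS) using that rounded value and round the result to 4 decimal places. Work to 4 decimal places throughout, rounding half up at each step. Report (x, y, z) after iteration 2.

Iteration 1:
  x: GS value = (-2 - (-1)·-1.0000 - (-4)·2.0000) / (-6) = -0.8333;  x ← (1−ω)·-1.0000 + ω·-0.8333 = -0.8916
  y: GS value = (1 - (3)·-0.8916 - (4)·2.0000) / (-11) = 0.3932;  y ← (1−ω)·-1.0000 + ω·0.3932 = -0.0944
  z: GS value = (7 - (-4)·-0.8916 - (-4)·-0.0944) / (9) = 0.3396;  z ← (1−ω)·2.0000 + ω·0.3396 = 0.9207
Iteration 2:
  x: GS value = (-2 - (-1)·-0.0944 - (-4)·0.9207) / (-6) = -0.2647;  x ← (1−ω)·-0.8916 + ω·-0.2647 = -0.4841
  y: GS value = (1 - (3)·-0.4841 - (4)·0.9207) / (-11) = 0.1119;  y ← (1−ω)·-0.0944 + ω·0.1119 = 0.0397
  z: GS value = (7 - (-4)·-0.4841 - (-4)·0.0397) / (9) = 0.5803;  z ← (1−ω)·0.9207 + ω·0.5803 = 0.6994

(-0.4841, 0.0397, 0.6994)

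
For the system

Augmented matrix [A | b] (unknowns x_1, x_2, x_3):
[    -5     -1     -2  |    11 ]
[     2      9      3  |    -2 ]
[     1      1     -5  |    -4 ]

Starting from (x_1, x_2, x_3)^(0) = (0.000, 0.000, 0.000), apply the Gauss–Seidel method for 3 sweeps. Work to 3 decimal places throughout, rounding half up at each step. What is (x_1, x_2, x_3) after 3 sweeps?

Iteration 1:
  x_1 = (11 - (-1)·0.000 - (-2)·0.000) / (-5) = -2.200
  x_2 = (-2 - (2)·-2.200 - (3)·0.000) / (9) = 0.267
  x_3 = (-4 - (1)·-2.200 - (1)·0.267) / (-5) = 0.413
Iteration 2:
  x_1 = (11 - (-1)·0.267 - (-2)·0.413) / (-5) = -2.419
  x_2 = (-2 - (2)·-2.419 - (3)·0.413) / (9) = 0.178
  x_3 = (-4 - (1)·-2.419 - (1)·0.178) / (-5) = 0.352
Iteration 3:
  x_1 = (11 - (-1)·0.178 - (-2)·0.352) / (-5) = -2.376
  x_2 = (-2 - (2)·-2.376 - (3)·0.352) / (9) = 0.188
  x_3 = (-4 - (1)·-2.376 - (1)·0.188) / (-5) = 0.362

(-2.376, 0.188, 0.362)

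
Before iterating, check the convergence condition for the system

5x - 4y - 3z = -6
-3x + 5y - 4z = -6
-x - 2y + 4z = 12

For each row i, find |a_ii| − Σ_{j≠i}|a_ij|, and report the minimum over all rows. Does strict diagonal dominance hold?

-2

row 1: |5| − (4+3) = -2
row 2: |5| − (3+4) = -2
row 3: |4| − (1+2) = 1
minimum over rows = -2 → not strictly diagonally dominant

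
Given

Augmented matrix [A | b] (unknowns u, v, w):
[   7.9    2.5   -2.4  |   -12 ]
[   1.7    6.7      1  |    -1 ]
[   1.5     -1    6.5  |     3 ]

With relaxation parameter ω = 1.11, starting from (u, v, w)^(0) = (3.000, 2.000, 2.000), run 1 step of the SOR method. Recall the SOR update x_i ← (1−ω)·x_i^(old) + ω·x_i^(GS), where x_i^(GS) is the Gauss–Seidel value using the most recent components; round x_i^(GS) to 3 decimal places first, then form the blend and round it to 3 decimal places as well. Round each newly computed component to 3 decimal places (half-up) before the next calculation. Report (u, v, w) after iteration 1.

Iteration 1:
  u: GS value = (-12 - (2.5)·2.000 - (-2.4)·2.000) / (7.9) = -1.544;  u ← (1−ω)·3.000 + ω·-1.544 = -2.044
  v: GS value = (-1 - (1.7)·-2.044 - (1)·2.000) / (6.7) = 0.071;  v ← (1−ω)·2.000 + ω·0.071 = -0.141
  w: GS value = (3 - (1.5)·-2.044 - (-1)·-0.141) / (6.5) = 0.912;  w ← (1−ω)·2.000 + ω·0.912 = 0.792

(-2.044, -0.141, 0.792)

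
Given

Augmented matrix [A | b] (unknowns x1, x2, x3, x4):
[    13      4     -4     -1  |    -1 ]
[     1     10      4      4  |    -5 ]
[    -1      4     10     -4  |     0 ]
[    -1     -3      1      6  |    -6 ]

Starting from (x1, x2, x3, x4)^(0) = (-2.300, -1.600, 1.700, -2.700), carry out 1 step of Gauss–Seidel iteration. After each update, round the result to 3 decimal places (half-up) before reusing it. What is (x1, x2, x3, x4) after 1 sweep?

(0.731, -0.173, -0.938, -0.808)

Iteration 1:
  x1 = (-1 - (4)·-1.600 - (-4)·1.700 - (-1)·-2.700) / (13) = 0.731
  x2 = (-5 - (1)·0.731 - (4)·1.700 - (4)·-2.700) / (10) = -0.173
  x3 = (0 - (-1)·0.731 - (4)·-0.173 - (-4)·-2.700) / (10) = -0.938
  x4 = (-6 - (-1)·0.731 - (-3)·-0.173 - (1)·-0.938) / (6) = -0.808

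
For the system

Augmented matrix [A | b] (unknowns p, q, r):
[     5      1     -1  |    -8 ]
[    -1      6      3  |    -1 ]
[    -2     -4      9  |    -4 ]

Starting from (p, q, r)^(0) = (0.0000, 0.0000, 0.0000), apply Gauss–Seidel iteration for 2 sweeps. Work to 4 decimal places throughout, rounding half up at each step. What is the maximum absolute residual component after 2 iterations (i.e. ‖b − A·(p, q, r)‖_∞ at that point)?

0.5621

Iteration 1:
  p = (-8 - (1)·0.0000 - (-1)·0.0000) / (5) = -1.6000
  q = (-1 - (-1)·-1.6000 - (3)·0.0000) / (6) = -0.4333
  r = (-4 - (-2)·-1.6000 - (-4)·-0.4333) / (9) = -0.9926
Iteration 2:
  p = (-8 - (1)·-0.4333 - (-1)·-0.9926) / (5) = -1.7119
  q = (-1 - (-1)·-1.7119 - (3)·-0.9926) / (6) = 0.0443
  r = (-4 - (-2)·-1.7119 - (-4)·0.0443) / (9) = -0.8052
Residual b − A·x = (-0.2900, -0.5621, 0.0002); ∞-norm = 0.5621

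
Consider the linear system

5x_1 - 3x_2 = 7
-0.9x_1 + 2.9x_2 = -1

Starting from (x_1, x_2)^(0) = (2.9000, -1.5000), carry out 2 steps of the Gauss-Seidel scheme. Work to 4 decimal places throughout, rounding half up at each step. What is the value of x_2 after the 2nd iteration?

0.0543

Iteration 1:
  x_1 = (7 - (-3)·-1.5000) / (5) = 0.5000
  x_2 = (-1 - (-0.9)·0.5000) / (2.9) = -0.1897
Iteration 2:
  x_1 = (7 - (-3)·-0.1897) / (5) = 1.2862
  x_2 = (-1 - (-0.9)·1.2862) / (2.9) = 0.0543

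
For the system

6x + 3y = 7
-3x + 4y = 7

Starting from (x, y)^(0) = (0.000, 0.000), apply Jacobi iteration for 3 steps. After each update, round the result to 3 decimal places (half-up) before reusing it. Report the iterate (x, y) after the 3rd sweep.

(-0.146, 1.969)

Iteration 1:
  x = (7 - (3)·0.000) / (6) = 1.167
  y = (7 - (-3)·0.000) / (4) = 1.750
Iteration 2:
  x = (7 - (3)·1.750) / (6) = 0.292
  y = (7 - (-3)·1.167) / (4) = 2.625
Iteration 3:
  x = (7 - (3)·2.625) / (6) = -0.146
  y = (7 - (-3)·0.292) / (4) = 1.969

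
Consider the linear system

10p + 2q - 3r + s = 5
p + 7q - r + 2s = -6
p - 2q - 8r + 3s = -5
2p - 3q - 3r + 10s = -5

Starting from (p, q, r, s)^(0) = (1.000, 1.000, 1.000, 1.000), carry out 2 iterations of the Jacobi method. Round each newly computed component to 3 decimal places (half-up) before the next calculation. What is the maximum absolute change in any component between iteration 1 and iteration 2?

0.580

Iteration 1:
  p = (5 - (2)·1.000 - (-3)·1.000 - (1)·1.000) / (10) = 0.500
  q = (-6 - (1)·1.000 - (-1)·1.000 - (2)·1.000) / (7) = -1.143
  r = (-5 - (1)·1.000 - (-2)·1.000 - (3)·1.000) / (-8) = 0.875
  s = (-5 - (2)·1.000 - (-3)·1.000 - (-3)·1.000) / (10) = -0.100
Iteration 2:
  p = (5 - (2)·-1.143 - (-3)·0.875 - (1)·-0.100) / (10) = 1.001
  q = (-6 - (1)·0.500 - (-1)·0.875 - (2)·-0.100) / (7) = -0.775
  r = (-5 - (1)·0.500 - (-2)·-1.143 - (3)·-0.100) / (-8) = 0.936
  s = (-5 - (2)·0.500 - (-3)·-1.143 - (-3)·0.875) / (10) = -0.680
Change: (0.501, 0.368, 0.061, -0.580) → max |·| = 0.580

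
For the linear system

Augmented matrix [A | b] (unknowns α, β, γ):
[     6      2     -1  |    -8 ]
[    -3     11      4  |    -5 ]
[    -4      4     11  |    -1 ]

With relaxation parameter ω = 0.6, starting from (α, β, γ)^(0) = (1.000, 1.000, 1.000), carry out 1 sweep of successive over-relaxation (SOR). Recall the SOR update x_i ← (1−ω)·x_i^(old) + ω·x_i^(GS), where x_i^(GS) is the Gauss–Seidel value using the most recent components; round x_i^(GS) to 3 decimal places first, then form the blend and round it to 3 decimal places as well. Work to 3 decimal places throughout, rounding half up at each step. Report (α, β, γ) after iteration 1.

(-0.500, -0.173, 0.274)

Iteration 1:
  α: GS value = (-8 - (2)·1.000 - (-1)·1.000) / (6) = -1.500;  α ← (1−ω)·1.000 + ω·-1.500 = -0.500
  β: GS value = (-5 - (-3)·-0.500 - (4)·1.000) / (11) = -0.955;  β ← (1−ω)·1.000 + ω·-0.955 = -0.173
  γ: GS value = (-1 - (-4)·-0.500 - (4)·-0.173) / (11) = -0.210;  γ ← (1−ω)·1.000 + ω·-0.210 = 0.274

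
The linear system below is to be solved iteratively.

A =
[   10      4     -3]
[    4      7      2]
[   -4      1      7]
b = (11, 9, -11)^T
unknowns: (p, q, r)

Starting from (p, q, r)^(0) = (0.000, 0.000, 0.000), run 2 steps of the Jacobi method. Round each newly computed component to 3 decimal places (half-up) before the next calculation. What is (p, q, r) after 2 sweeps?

(0.114, 1.106, -1.127)

Iteration 1:
  p = (11 - (4)·0.000 - (-3)·0.000) / (10) = 1.100
  q = (9 - (4)·0.000 - (2)·0.000) / (7) = 1.286
  r = (-11 - (-4)·0.000 - (1)·0.000) / (7) = -1.571
Iteration 2:
  p = (11 - (4)·1.286 - (-3)·-1.571) / (10) = 0.114
  q = (9 - (4)·1.100 - (2)·-1.571) / (7) = 1.106
  r = (-11 - (-4)·1.100 - (1)·1.286) / (7) = -1.127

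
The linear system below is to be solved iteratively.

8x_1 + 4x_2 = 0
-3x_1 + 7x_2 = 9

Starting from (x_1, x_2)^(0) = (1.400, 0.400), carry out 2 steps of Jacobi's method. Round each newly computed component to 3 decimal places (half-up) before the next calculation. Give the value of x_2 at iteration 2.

Iteration 1:
  x_1 = (0 - (4)·0.400) / (8) = -0.200
  x_2 = (9 - (-3)·1.400) / (7) = 1.886
Iteration 2:
  x_1 = (0 - (4)·1.886) / (8) = -0.943
  x_2 = (9 - (-3)·-0.200) / (7) = 1.200

1.200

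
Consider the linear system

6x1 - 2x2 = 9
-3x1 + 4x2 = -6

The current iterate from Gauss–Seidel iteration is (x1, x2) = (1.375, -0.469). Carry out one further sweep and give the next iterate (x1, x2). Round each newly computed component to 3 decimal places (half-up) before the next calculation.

(1.344, -0.492)

One sweep:
  x1 = (9 - (-2)·-0.469) / (6) = 1.344
  x2 = (-6 - (-3)·1.344) / (4) = -0.492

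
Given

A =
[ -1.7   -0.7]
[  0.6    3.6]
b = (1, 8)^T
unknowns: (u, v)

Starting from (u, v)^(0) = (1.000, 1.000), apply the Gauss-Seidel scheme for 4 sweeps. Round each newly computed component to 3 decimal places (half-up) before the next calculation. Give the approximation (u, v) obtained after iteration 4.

(-1.614, 2.491)

Iteration 1:
  u = (1 - (-0.7)·1.000) / (-1.7) = -1.000
  v = (8 - (0.6)·-1.000) / (3.6) = 2.389
Iteration 2:
  u = (1 - (-0.7)·2.389) / (-1.7) = -1.572
  v = (8 - (0.6)·-1.572) / (3.6) = 2.484
Iteration 3:
  u = (1 - (-0.7)·2.484) / (-1.7) = -1.611
  v = (8 - (0.6)·-1.611) / (3.6) = 2.491
Iteration 4:
  u = (1 - (-0.7)·2.491) / (-1.7) = -1.614
  v = (8 - (0.6)·-1.614) / (3.6) = 2.491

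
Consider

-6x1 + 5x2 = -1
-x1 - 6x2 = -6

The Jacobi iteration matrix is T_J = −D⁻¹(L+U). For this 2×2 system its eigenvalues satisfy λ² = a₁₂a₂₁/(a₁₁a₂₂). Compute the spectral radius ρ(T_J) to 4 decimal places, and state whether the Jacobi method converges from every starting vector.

a₁₂a₂₁/(a₁₁a₂₂) = (5)·(-1) / ((-6)·(-6)) = -0.138889
ρ = √|-0.138889| = √0.138889 = 0.3727
ρ < 1, so Jacobi converges

0.3727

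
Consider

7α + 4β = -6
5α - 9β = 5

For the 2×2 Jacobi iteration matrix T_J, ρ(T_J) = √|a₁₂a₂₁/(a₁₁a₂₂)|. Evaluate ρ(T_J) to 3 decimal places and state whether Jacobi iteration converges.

0.563

a₁₂a₂₁/(a₁₁a₂₂) = (4)·(5) / ((7)·(-9)) = -0.317460
ρ = √|-0.317460| = √0.317460 = 0.563
ρ < 1, so Jacobi converges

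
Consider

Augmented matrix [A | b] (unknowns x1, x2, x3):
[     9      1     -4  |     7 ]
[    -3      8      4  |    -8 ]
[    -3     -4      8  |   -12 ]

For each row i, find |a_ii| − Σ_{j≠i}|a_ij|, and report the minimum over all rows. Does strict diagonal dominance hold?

row 1: |9| − (1+4) = 4
row 2: |8| − (3+4) = 1
row 3: |8| − (3+4) = 1
minimum over rows = 1 → strictly diagonally dominant (convergence guaranteed)

1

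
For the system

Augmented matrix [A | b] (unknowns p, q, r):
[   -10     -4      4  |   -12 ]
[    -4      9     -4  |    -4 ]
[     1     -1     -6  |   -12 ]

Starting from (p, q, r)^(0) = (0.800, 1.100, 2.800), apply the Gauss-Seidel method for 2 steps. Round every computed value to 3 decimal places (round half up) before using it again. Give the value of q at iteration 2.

Iteration 1:
  p = (-12 - (-4)·1.100 - (4)·2.800) / (-10) = 1.880
  q = (-4 - (-4)·1.880 - (-4)·2.800) / (9) = 1.636
  r = (-12 - (1)·1.880 - (-1)·1.636) / (-6) = 2.041
Iteration 2:
  p = (-12 - (-4)·1.636 - (4)·2.041) / (-10) = 1.362
  q = (-4 - (-4)·1.362 - (-4)·2.041) / (9) = 1.068
  r = (-12 - (1)·1.362 - (-1)·1.068) / (-6) = 2.049

1.068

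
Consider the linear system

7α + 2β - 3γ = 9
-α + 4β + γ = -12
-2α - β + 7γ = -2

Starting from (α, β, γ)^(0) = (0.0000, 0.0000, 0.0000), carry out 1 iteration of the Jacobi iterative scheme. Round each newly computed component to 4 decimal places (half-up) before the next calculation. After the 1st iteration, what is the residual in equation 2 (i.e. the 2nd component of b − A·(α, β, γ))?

Iteration 1:
  α = (9 - (2)·0.0000 - (-3)·0.0000) / (7) = 1.2857
  β = (-12 - (-1)·0.0000 - (1)·0.0000) / (4) = -3.0000
  γ = (-2 - (-2)·0.0000 - (-1)·0.0000) / (7) = -0.2857
Residual b − A·x = (5.1430, 1.5714, -0.4287)

1.5714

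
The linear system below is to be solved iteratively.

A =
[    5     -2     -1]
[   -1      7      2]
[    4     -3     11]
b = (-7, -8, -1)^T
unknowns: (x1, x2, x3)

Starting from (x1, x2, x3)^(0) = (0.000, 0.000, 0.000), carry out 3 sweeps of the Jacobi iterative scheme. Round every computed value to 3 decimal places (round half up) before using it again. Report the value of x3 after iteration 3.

Iteration 1:
  x1 = (-7 - (-2)·0.000 - (-1)·0.000) / (5) = -1.400
  x2 = (-8 - (-1)·0.000 - (2)·0.000) / (7) = -1.143
  x3 = (-1 - (4)·0.000 - (-3)·0.000) / (11) = -0.091
Iteration 2:
  x1 = (-7 - (-2)·-1.143 - (-1)·-0.091) / (5) = -1.875
  x2 = (-8 - (-1)·-1.400 - (2)·-0.091) / (7) = -1.317
  x3 = (-1 - (4)·-1.400 - (-3)·-1.143) / (11) = 0.106
Iteration 3:
  x1 = (-7 - (-2)·-1.317 - (-1)·0.106) / (5) = -1.906
  x2 = (-8 - (-1)·-1.875 - (2)·0.106) / (7) = -1.441
  x3 = (-1 - (4)·-1.875 - (-3)·-1.317) / (11) = 0.232

0.232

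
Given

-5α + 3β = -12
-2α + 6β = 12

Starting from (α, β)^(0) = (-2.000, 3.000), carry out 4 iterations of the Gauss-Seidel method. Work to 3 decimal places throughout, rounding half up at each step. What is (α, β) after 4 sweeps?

(4.498, 3.499)

Iteration 1:
  α = (-12 - (3)·3.000) / (-5) = 4.200
  β = (12 - (-2)·4.200) / (6) = 3.400
Iteration 2:
  α = (-12 - (3)·3.400) / (-5) = 4.440
  β = (12 - (-2)·4.440) / (6) = 3.480
Iteration 3:
  α = (-12 - (3)·3.480) / (-5) = 4.488
  β = (12 - (-2)·4.488) / (6) = 3.496
Iteration 4:
  α = (-12 - (3)·3.496) / (-5) = 4.498
  β = (12 - (-2)·4.498) / (6) = 3.499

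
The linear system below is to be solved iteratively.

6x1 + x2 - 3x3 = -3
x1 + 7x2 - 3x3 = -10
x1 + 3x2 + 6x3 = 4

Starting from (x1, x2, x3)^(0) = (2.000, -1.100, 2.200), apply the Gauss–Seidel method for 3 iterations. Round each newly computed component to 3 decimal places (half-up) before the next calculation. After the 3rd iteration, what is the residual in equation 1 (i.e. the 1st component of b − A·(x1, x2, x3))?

-0.429

Iteration 1:
  x1 = (-3 - (1)·-1.100 - (-3)·2.200) / (6) = 0.783
  x2 = (-10 - (1)·0.783 - (-3)·2.200) / (7) = -0.598
  x3 = (4 - (1)·0.783 - (3)·-0.598) / (6) = 0.835
Iteration 2:
  x1 = (-3 - (1)·-0.598 - (-3)·0.835) / (6) = 0.017
  x2 = (-10 - (1)·0.017 - (-3)·0.835) / (7) = -1.073
  x3 = (4 - (1)·0.017 - (3)·-1.073) / (6) = 1.200
Iteration 3:
  x1 = (-3 - (1)·-1.073 - (-3)·1.200) / (6) = 0.279
  x2 = (-10 - (1)·0.279 - (-3)·1.200) / (7) = -0.954
  x3 = (4 - (1)·0.279 - (3)·-0.954) / (6) = 1.097
Residual b − A·x = (-0.429, -0.310, 0.001)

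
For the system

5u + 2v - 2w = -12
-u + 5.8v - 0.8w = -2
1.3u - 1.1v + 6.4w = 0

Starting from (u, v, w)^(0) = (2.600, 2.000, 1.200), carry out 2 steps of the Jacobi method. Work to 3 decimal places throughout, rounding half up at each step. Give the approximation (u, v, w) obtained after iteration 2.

(-2.581, -0.839, 0.599)

Iteration 1:
  u = (-12 - (2)·2.000 - (-2)·1.200) / (5) = -2.720
  v = (-2 - (-1)·2.600 - (-0.8)·1.200) / (5.8) = 0.269
  w = (0 - (1.3)·2.600 - (-1.1)·2.000) / (6.4) = -0.184
Iteration 2:
  u = (-12 - (2)·0.269 - (-2)·-0.184) / (5) = -2.581
  v = (-2 - (-1)·-2.720 - (-0.8)·-0.184) / (5.8) = -0.839
  w = (0 - (1.3)·-2.720 - (-1.1)·0.269) / (6.4) = 0.599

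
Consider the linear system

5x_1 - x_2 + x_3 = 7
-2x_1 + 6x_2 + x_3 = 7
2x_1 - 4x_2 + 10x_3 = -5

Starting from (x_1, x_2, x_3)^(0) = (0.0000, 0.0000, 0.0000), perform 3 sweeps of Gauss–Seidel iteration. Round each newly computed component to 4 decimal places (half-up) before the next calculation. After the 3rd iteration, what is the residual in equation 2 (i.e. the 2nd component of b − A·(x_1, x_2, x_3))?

Iteration 1:
  x_1 = (7 - (-1)·0.0000 - (1)·0.0000) / (5) = 1.4000
  x_2 = (7 - (-2)·1.4000 - (1)·0.0000) / (6) = 1.6333
  x_3 = (-5 - (2)·1.4000 - (-4)·1.6333) / (10) = -0.1267
Iteration 2:
  x_1 = (7 - (-1)·1.6333 - (1)·-0.1267) / (5) = 1.7520
  x_2 = (7 - (-2)·1.7520 - (1)·-0.1267) / (6) = 1.7718
  x_3 = (-5 - (2)·1.7520 - (-4)·1.7718) / (10) = -0.1417
Iteration 3:
  x_1 = (7 - (-1)·1.7718 - (1)·-0.1417) / (5) = 1.7827
  x_2 = (7 - (-2)·1.7827 - (1)·-0.1417) / (6) = 1.7845
  x_3 = (-5 - (2)·1.7827 - (-4)·1.7845) / (10) = -0.1427
Residual b − A·x = (0.0137, 0.0011, -0.0004)

0.0011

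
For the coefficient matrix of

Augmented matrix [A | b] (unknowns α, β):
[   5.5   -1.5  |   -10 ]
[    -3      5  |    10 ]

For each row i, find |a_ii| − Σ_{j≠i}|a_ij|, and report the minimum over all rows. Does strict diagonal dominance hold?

row 1: |5.5| − (1.5) = 4
row 2: |5| − (3) = 2
minimum over rows = 2 → strictly diagonally dominant (convergence guaranteed)

2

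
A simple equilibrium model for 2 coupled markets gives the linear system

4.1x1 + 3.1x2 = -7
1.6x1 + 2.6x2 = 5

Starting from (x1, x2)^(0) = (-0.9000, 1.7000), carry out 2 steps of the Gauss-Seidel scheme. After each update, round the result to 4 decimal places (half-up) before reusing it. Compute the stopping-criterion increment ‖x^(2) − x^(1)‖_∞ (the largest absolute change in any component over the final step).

Iteration 1:
  x1 = (-7 - (3.1)·1.7000) / (4.1) = -2.9927
  x2 = (5 - (1.6)·-2.9927) / (2.6) = 3.7647
Iteration 2:
  x1 = (-7 - (3.1)·3.7647) / (4.1) = -4.5538
  x2 = (5 - (1.6)·-4.5538) / (2.6) = 4.7254
Change: (-1.5611, 0.9607) → max |·| = 1.5611

1.5611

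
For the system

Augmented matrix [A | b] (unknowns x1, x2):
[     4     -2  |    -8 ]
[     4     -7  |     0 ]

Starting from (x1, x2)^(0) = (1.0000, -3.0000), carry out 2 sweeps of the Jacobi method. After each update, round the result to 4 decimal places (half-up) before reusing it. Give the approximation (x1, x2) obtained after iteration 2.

Iteration 1:
  x1 = (-8 - (-2)·-3.0000) / (4) = -3.5000
  x2 = (0 - (4)·1.0000) / (-7) = 0.5714
Iteration 2:
  x1 = (-8 - (-2)·0.5714) / (4) = -1.7143
  x2 = (0 - (4)·-3.5000) / (-7) = -2.0000

(-1.7143, -2.0000)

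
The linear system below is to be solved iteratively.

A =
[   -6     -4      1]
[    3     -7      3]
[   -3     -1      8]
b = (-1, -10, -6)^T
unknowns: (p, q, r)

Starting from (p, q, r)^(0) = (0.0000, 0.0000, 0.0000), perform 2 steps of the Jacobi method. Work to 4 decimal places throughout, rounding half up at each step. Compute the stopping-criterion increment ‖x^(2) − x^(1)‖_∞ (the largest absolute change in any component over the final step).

Iteration 1:
  p = (-1 - (-4)·0.0000 - (1)·0.0000) / (-6) = 0.1667
  q = (-10 - (3)·0.0000 - (3)·0.0000) / (-7) = 1.4286
  r = (-6 - (-3)·0.0000 - (-1)·0.0000) / (8) = -0.7500
Iteration 2:
  p = (-1 - (-4)·1.4286 - (1)·-0.7500) / (-6) = -0.9107
  q = (-10 - (3)·0.1667 - (3)·-0.7500) / (-7) = 1.1786
  r = (-6 - (-3)·0.1667 - (-1)·1.4286) / (8) = -0.5089
Change: (-1.0774, -0.2500, 0.2411) → max |·| = 1.0774

1.0774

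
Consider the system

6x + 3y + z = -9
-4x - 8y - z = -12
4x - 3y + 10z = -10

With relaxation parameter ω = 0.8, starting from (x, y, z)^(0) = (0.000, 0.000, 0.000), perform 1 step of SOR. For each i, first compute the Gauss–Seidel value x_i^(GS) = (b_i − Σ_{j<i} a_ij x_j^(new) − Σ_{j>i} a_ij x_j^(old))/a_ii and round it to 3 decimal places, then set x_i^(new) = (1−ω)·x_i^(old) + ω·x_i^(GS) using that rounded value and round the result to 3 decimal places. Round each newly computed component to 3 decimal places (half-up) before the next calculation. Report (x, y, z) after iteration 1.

(-1.200, 1.680, -0.013)

Iteration 1:
  x: GS value = (-9 - (3)·0.000 - (1)·0.000) / (6) = -1.500;  x ← (1−ω)·0.000 + ω·-1.500 = -1.200
  y: GS value = (-12 - (-4)·-1.200 - (-1)·0.000) / (-8) = 2.100;  y ← (1−ω)·0.000 + ω·2.100 = 1.680
  z: GS value = (-10 - (4)·-1.200 - (-3)·1.680) / (10) = -0.016;  z ← (1−ω)·0.000 + ω·-0.016 = -0.013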